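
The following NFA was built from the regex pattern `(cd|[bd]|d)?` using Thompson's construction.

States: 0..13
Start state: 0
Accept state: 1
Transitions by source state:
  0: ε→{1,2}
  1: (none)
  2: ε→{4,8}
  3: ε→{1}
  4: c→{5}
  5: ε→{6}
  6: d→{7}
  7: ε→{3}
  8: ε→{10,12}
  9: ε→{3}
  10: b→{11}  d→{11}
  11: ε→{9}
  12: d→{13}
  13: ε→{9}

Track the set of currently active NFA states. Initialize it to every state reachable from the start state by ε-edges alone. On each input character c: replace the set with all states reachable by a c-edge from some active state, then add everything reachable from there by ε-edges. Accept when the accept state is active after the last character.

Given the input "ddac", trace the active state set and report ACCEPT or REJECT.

Answer: REJECT

Steps:
S₀ = ε-closure({0}) = {0,1,2,4,8,10,12}
'd' @ 1: {1,3,9,11,13}  (accept∈set)
'd' @ 2: {}  — state set empty
rest 'ac' ignored (set empty)
end set {} — state 1 not in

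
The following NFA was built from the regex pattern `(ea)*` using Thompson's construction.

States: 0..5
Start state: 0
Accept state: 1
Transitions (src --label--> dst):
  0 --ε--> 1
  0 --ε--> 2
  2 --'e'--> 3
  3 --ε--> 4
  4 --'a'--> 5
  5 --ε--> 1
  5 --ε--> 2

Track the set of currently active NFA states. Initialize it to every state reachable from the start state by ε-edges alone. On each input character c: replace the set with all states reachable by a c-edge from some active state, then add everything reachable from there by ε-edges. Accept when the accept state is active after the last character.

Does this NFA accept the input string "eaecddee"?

Answer: REJECT

Trace:
start: ε-closure({0}) = {0,1,2}
'e' @ 1: {3,4}
'a' @ 2: {1,2,5}  ✓accept
'e' @ 3: {3,4}
'c' @ 4: {}  — state set empty
rest 'ddee' ignored (set empty)
after full input: {}  (accept=1 not in)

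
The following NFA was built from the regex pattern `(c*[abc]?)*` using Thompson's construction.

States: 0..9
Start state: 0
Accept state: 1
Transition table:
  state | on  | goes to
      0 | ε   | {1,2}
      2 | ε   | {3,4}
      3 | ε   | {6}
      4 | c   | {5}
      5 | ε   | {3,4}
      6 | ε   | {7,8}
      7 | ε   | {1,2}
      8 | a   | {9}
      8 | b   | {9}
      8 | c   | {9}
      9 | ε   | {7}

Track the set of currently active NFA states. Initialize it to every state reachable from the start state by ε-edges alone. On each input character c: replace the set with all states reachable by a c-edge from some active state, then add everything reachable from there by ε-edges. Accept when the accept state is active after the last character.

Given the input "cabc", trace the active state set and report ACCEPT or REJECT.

Answer: ACCEPT

Trace:
S₀ = ε-closure({0}) = {0,1,2,3,4,6,7,8}
'c' @ 1: {1,2,3,4,5,6,7,8,9}  ✓accept
'a' @ 2: {1,2,3,4,6,7,8,9}  ✓accept
'b' @ 3: {1,2,3,4,6,7,8,9}  ✓accept
'c' @ 4: {1,2,3,4,5,6,7,8,9}  ✓accept
end set {1,2,3,4,5,6,7,8,9} — state 1 in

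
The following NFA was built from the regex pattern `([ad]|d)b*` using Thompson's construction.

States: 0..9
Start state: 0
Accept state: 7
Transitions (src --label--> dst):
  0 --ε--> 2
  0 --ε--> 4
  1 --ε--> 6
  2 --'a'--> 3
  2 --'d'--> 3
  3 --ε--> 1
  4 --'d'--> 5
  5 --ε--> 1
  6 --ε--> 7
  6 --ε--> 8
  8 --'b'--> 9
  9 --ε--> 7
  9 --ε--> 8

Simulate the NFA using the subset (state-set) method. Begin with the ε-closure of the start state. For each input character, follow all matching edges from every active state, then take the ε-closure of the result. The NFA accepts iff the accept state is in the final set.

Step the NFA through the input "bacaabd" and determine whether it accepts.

Answer: REJECT

Steps:
initial (ε-close {0}): {0,2,4}
'b' @ 1: {}  — no active states
rest 'acaabd' ignored (set empty)
final: {}; accept 7 not in set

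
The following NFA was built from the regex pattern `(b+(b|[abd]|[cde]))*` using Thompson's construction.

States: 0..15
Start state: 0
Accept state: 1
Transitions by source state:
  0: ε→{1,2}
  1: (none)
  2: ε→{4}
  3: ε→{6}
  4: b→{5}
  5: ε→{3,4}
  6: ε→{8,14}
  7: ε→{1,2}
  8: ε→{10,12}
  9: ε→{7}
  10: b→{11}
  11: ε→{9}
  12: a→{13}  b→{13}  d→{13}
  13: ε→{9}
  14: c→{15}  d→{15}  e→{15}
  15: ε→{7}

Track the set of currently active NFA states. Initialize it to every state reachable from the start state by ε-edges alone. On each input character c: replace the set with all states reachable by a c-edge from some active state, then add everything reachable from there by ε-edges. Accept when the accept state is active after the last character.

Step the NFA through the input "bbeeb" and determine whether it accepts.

Answer: REJECT

Trace:
S₀ = ε-closure({0}) = {0,1,2,4}
'b' @ 1: {3,4,5,6,8,10,12,14}
'b' @ 2: {1,2,3,4,5,6,7,8,9,10,11,12,13,14}  (accept∈set)
'e' @ 3: {1,2,4,7,15}  (accept∈set)
'e' @ 4: {}  — no active states
rest 'b' ignored (set empty)
final: {}; accept 1 not in set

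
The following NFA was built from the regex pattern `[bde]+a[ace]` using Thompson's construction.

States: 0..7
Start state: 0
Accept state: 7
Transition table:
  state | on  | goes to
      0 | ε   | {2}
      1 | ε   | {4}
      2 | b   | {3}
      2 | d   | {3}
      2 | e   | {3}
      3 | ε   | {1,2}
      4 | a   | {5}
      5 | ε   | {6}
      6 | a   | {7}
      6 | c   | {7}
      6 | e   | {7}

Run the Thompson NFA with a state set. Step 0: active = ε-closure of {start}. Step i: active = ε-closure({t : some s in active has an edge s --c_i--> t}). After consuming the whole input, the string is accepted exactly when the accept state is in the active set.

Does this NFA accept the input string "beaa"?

S₀ = ε-closure({0}) = {0,2}
'b' @ 1: {1,2,3,4}
'e' @ 2: {1,2,3,4}
'a' @ 3: {5,6}
'a' @ 4: {7}  [accepting]
after full input: {7}  (accept=7 in)

Answer: ACCEPT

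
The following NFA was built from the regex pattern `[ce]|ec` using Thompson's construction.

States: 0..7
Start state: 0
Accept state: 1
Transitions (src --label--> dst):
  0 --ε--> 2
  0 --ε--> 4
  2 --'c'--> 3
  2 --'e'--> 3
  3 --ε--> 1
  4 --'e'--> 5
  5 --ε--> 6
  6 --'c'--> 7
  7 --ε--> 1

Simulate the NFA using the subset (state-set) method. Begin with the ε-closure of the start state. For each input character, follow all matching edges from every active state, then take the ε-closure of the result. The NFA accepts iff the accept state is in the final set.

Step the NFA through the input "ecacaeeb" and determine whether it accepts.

Answer: REJECT

Trace:
start: ε-closure({0}) = {0,2,4}
'e' @ 1: {1,3,5,6}  (accept∈set)
'c' @ 2: {1,7}  (accept∈set)
'a' @ 3: {}  — state set empty
rest 'caeeb' ignored (set empty)
final: {}; accept 1 not in set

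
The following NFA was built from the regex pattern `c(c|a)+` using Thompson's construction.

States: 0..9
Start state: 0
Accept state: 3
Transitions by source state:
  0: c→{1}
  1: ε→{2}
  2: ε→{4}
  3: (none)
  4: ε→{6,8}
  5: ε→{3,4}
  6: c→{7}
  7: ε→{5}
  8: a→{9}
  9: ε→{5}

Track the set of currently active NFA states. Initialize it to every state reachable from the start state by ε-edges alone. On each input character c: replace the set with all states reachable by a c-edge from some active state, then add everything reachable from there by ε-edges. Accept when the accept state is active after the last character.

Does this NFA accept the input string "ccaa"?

Answer: ACCEPT

Derivation:
start: ε-closure({0}) = {0}
'c' @ 1: {1,2,4,6,8}
'c' @ 2: {3,4,5,6,7,8}  (accept∈set)
'a' @ 3: {3,4,5,6,8,9}  (accept∈set)
'a' @ 4: {3,4,5,6,8,9}  (accept∈set)
end set {3,4,5,6,8,9} — state 3 in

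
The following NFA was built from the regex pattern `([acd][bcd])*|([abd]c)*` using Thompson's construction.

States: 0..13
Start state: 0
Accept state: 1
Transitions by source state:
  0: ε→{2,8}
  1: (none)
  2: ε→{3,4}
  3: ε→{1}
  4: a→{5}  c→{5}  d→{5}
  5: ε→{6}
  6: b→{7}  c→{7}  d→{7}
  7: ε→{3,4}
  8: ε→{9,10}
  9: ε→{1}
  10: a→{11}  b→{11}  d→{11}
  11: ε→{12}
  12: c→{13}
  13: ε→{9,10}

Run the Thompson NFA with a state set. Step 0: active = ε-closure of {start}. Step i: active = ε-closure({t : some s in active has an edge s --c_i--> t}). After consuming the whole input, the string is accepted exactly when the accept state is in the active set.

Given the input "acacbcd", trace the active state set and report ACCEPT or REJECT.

initial (ε-close {0}): {0,1,2,3,4,8,9,10}
'a' @ 1: {5,6,11,12}
'c' @ 2: {1,3,4,7,9,10,13}  [accepting]
'a' @ 3: {5,6,11,12}
'c' @ 4: {1,3,4,7,9,10,13}  [accepting]
'b' @ 5: {11,12}
'c' @ 6: {1,9,10,13}  [accepting]
'd' @ 7: {11,12}
end set {11,12} — state 1 not in

Answer: REJECT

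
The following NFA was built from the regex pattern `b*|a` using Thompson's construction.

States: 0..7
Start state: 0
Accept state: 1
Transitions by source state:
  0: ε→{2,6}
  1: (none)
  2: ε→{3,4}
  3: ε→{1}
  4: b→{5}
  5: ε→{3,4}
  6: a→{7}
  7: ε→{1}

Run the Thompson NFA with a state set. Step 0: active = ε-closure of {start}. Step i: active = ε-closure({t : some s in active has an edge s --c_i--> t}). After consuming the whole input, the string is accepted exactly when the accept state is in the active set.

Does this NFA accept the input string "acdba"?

Answer: REJECT

Derivation:
initial (ε-close {0}): {0,1,2,3,4,6}
'a' @ 1: {1,7}  (accept∈set)
'c' @ 2: {}  — state set empty
rest 'dba' ignored (set empty)
after full input: {}  (accept=1 not in)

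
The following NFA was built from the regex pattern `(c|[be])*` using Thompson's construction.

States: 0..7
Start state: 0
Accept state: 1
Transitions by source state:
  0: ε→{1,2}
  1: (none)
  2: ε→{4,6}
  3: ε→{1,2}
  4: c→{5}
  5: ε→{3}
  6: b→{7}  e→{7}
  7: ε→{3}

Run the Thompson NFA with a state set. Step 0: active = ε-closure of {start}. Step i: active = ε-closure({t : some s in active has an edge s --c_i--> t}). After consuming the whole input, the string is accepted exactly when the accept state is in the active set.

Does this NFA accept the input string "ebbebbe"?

Answer: ACCEPT

Steps:
start: ε-closure({0}) = {0,1,2,4,6}
'e' @ 1: {1,2,3,4,6,7}  (accept∈set)
'b' @ 2: {1,2,3,4,6,7}  (accept∈set)
'b' @ 3: {1,2,3,4,6,7}  (accept∈set)
'e' @ 4: {1,2,3,4,6,7}  (accept∈set)
'b' @ 5: {1,2,3,4,6,7}  (accept∈set)
'b' @ 6: {1,2,3,4,6,7}  (accept∈set)
'e' @ 7: {1,2,3,4,6,7}  (accept∈set)
after full input: {1,2,3,4,6,7}  (accept=1 in)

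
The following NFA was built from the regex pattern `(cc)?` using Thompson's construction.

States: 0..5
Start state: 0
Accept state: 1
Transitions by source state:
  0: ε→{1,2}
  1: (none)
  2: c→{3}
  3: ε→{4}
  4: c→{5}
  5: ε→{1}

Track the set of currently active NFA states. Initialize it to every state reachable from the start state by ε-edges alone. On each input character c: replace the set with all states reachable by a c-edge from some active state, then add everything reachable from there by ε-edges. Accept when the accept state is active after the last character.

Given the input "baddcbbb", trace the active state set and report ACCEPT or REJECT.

Answer: REJECT

Steps:
initial (ε-close {0}): {0,1,2}
'b' @ 1: {}  — dead — no transitions
rest 'addcbbb' ignored (set empty)
final: {}; accept 1 not in set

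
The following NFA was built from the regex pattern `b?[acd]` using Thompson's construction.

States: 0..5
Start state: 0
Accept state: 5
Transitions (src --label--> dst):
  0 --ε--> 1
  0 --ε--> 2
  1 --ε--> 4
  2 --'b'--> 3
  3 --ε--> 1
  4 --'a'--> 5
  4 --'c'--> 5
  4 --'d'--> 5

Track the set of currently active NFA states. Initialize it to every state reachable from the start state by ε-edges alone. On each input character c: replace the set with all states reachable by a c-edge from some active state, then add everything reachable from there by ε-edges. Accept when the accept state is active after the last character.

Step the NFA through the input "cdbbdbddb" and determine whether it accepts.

initial (ε-close {0}): {0,1,2,4}
'c' @ 1: {5}  (accept∈set)
'd' @ 2: {}  — dead — no transitions
rest 'bbdbddb' ignored (set empty)
final: {}; accept 5 not in set

Answer: REJECT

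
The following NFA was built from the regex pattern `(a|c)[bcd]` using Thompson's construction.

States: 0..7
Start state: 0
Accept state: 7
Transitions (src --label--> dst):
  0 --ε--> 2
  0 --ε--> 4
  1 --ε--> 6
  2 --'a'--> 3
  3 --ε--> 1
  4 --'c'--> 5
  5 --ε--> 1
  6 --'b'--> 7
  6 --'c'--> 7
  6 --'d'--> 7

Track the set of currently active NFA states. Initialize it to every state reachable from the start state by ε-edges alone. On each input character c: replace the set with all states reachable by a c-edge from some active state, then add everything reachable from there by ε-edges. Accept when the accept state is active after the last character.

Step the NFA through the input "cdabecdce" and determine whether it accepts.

initial (ε-close {0}): {0,2,4}
'c' @ 1: {1,5,6}
'd' @ 2: {7}  ✓accept
'a' @ 3: {}  — dead — no transitions
rest 'becdce' ignored (set empty)
final: {}; accept 7 not in set

Answer: REJECT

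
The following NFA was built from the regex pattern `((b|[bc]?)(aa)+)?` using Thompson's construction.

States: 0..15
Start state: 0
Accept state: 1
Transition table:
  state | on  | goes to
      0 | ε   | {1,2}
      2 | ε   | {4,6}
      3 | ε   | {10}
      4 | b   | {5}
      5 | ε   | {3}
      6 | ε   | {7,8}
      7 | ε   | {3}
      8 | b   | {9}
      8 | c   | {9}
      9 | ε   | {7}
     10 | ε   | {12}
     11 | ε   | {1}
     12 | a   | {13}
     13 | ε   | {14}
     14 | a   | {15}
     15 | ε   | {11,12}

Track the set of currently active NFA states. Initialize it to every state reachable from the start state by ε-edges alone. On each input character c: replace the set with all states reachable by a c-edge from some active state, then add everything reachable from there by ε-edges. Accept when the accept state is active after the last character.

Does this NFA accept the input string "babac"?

Answer: REJECT

Steps:
start: ε-closure({0}) = {0,1,2,3,4,6,7,8,10,12}
'b' @ 1: {3,5,7,9,10,12}
'a' @ 2: {13,14}
'b' @ 3: {}  — no active states
rest 'ac' ignored (set empty)
after full input: {}  (accept=1 not in)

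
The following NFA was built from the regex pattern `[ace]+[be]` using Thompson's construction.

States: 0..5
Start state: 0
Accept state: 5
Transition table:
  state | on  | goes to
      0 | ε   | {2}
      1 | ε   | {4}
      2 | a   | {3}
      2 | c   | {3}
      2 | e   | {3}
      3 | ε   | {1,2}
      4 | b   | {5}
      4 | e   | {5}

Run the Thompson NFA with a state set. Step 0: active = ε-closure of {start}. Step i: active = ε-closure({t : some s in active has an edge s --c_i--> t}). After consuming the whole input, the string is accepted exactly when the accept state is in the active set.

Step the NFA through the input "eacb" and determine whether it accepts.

S₀ = ε-closure({0}) = {0,2}
'e' @ 1: {1,2,3,4}
'a' @ 2: {1,2,3,4}
'c' @ 3: {1,2,3,4}
'b' @ 4: {5}  (accept∈set)
after full input: {5}  (accept=5 in)

Answer: ACCEPT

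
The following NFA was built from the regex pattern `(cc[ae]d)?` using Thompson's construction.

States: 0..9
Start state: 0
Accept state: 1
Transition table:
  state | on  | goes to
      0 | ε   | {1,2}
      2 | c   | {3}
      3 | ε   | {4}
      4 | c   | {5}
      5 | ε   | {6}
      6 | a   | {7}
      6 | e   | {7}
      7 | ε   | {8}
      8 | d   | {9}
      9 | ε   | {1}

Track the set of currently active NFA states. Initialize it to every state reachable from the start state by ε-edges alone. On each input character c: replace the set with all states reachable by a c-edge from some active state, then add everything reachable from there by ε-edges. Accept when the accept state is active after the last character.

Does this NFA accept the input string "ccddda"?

S₀ = ε-closure({0}) = {0,1,2}
'c' @ 1: {3,4}
'c' @ 2: {5,6}
'd' @ 3: {}  — no active states
rest 'dda' ignored (set empty)
final: {}; accept 1 not in set

Answer: REJECT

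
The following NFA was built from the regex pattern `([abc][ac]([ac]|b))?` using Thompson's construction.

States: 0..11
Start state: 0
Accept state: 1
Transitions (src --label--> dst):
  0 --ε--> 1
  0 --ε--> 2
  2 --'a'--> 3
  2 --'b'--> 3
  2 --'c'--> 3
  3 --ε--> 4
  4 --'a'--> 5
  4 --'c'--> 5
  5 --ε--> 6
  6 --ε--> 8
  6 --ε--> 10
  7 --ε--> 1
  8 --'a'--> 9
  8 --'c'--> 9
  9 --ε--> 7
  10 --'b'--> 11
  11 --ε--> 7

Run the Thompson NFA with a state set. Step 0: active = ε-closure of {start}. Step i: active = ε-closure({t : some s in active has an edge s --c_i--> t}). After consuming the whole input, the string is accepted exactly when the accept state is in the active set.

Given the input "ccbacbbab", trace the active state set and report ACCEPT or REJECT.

Answer: REJECT

Steps:
start: ε-closure({0}) = {0,1,2}
'c' @ 1: {3,4}
'c' @ 2: {5,6,8,10}
'b' @ 3: {1,7,11}  (accept∈set)
'a' @ 4: {}  — no active states
rest 'cbbab' ignored (set empty)
end set {} — state 1 not in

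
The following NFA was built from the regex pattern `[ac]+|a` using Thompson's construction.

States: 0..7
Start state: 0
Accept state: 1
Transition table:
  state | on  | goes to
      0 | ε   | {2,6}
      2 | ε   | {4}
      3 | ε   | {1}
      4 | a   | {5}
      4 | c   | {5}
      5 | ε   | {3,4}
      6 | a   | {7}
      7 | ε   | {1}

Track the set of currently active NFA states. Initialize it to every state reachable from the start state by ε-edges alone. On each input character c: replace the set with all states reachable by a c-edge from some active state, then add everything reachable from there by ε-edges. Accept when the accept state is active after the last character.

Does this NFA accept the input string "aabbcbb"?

Answer: REJECT

Derivation:
S₀ = ε-closure({0}) = {0,2,4,6}
'a' @ 1: {1,3,4,5,7}  (accept∈set)
'a' @ 2: {1,3,4,5}  (accept∈set)
'b' @ 3: {}  — dead — no transitions
rest 'bcbb' ignored (set empty)
end set {} — state 1 not in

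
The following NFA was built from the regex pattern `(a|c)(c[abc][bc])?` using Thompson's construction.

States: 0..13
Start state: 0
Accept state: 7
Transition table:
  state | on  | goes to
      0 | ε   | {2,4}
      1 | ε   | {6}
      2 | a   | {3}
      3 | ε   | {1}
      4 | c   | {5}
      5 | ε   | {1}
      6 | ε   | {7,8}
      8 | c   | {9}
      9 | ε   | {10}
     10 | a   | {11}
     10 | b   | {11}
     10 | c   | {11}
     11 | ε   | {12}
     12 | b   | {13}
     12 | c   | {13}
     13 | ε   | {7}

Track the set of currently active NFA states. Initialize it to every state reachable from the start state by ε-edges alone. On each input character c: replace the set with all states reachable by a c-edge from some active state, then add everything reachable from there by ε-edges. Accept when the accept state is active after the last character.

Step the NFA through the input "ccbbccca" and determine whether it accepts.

Answer: REJECT

Trace:
start: ε-closure({0}) = {0,2,4}
'c' @ 1: {1,5,6,7,8}  ✓accept
'c' @ 2: {9,10}
'b' @ 3: {11,12}
'b' @ 4: {7,13}  ✓accept
'c' @ 5: {}  — dead — no transitions
rest 'cca' ignored (set empty)
end set {} — state 7 not in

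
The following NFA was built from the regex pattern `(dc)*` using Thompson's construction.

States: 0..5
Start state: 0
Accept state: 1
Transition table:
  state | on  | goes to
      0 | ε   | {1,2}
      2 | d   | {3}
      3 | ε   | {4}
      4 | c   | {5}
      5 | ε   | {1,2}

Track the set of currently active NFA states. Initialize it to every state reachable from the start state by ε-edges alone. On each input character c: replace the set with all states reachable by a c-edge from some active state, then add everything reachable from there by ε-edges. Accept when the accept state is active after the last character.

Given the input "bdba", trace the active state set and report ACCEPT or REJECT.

Answer: REJECT

Steps:
initial (ε-close {0}): {0,1,2}
'b' @ 1: {}  — no active states
rest 'dba' ignored (set empty)
end set {} — state 1 not in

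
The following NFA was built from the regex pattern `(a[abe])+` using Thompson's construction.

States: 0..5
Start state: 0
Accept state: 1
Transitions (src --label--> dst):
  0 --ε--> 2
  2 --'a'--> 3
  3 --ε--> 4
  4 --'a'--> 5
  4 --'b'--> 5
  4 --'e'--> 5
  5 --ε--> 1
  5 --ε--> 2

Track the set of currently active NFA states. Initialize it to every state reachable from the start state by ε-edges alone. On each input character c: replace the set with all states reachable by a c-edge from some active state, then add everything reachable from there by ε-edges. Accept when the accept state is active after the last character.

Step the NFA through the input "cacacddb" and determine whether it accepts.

Answer: REJECT

Steps:
S₀ = ε-closure({0}) = {0,2}
'c' @ 1: {}  — dead — no transitions
rest 'acacddb' ignored (set empty)
end set {} — state 1 not in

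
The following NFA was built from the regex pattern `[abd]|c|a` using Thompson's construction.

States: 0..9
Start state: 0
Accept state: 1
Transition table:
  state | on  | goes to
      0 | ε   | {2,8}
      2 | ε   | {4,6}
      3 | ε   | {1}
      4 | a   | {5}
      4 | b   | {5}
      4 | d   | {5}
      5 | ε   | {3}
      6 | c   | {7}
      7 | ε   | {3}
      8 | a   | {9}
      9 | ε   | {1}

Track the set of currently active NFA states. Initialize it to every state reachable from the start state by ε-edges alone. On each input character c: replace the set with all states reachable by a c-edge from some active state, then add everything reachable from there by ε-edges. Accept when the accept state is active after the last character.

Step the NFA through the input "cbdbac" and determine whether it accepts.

S₀ = ε-closure({0}) = {0,2,4,6,8}
'c' @ 1: {1,3,7}  ✓accept
'b' @ 2: {}  — dead — no transitions
rest 'dbac' ignored (set empty)
after full input: {}  (accept=1 not in)

Answer: REJECT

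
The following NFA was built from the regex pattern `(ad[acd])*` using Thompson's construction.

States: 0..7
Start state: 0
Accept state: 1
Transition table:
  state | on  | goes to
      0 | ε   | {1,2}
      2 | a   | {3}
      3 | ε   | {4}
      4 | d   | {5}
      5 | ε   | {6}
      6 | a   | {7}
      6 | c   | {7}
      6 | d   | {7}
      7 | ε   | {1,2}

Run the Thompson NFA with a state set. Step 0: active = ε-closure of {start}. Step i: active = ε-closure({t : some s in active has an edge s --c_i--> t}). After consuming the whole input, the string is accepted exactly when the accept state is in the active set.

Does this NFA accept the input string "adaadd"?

initial (ε-close {0}): {0,1,2}
'a' @ 1: {3,4}
'd' @ 2: {5,6}
'a' @ 3: {1,2,7}  [accepting]
'a' @ 4: {3,4}
'd' @ 5: {5,6}
'd' @ 6: {1,2,7}  [accepting]
end set {1,2,7} — state 1 in

Answer: ACCEPT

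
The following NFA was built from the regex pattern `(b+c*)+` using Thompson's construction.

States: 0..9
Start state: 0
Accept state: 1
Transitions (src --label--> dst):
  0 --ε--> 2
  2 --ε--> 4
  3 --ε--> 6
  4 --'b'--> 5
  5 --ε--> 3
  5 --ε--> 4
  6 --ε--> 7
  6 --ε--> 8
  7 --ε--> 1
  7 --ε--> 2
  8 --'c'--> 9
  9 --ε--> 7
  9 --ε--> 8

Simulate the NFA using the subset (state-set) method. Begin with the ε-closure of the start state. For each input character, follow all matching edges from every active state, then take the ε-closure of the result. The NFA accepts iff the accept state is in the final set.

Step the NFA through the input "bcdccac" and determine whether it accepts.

Answer: REJECT

Trace:
S₀ = ε-closure({0}) = {0,2,4}
'b' @ 1: {1,2,3,4,5,6,7,8}  [accepting]
'c' @ 2: {1,2,4,7,8,9}  [accepting]
'd' @ 3: {}  — state set empty
rest 'ccac' ignored (set empty)
final: {}; accept 1 not in set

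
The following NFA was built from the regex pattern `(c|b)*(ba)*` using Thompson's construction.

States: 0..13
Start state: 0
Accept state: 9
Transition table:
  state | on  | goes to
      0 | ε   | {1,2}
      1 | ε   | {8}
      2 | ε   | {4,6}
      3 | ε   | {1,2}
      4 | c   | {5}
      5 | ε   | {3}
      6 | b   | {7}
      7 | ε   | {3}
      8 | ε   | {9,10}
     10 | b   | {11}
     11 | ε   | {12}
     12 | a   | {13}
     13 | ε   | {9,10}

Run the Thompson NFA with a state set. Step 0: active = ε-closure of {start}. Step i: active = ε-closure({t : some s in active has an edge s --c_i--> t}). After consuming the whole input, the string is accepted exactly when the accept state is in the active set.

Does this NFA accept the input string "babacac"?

Answer: REJECT

Trace:
start: ε-closure({0}) = {0,1,2,4,6,8,9,10}
'b' @ 1: {1,2,3,4,6,7,8,9,10,11,12}  ✓accept
'a' @ 2: {9,10,13}  ✓accept
'b' @ 3: {11,12}
'a' @ 4: {9,10,13}  ✓accept
'c' @ 5: {}  — state set empty
rest 'ac' ignored (set empty)
end set {} — state 9 not in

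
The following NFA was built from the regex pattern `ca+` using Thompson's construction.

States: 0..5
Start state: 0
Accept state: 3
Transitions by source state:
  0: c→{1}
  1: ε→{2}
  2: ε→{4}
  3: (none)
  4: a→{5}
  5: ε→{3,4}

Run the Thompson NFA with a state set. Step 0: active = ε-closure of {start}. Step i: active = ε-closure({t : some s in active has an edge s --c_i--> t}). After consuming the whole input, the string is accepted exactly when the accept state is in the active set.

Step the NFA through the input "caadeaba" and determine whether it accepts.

S₀ = ε-closure({0}) = {0}
'c' @ 1: {1,2,4}
'a' @ 2: {3,4,5}  [accepting]
'a' @ 3: {3,4,5}  [accepting]
'd' @ 4: {}  — state set empty
rest 'eaba' ignored (set empty)
end set {} — state 3 not in

Answer: REJECT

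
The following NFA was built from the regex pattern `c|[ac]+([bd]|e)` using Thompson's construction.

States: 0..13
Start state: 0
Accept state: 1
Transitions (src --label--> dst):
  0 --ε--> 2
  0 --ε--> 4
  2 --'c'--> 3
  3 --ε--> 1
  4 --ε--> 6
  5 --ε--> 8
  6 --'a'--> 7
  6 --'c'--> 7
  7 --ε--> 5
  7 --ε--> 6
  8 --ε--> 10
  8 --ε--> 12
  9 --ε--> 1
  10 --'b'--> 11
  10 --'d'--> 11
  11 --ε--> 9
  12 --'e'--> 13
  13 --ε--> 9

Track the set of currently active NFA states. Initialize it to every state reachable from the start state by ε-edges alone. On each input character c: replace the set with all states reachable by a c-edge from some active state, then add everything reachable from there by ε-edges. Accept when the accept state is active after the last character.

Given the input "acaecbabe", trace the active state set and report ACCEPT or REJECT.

Answer: REJECT

Trace:
S₀ = ε-closure({0}) = {0,2,4,6}
'a' @ 1: {5,6,7,8,10,12}
'c' @ 2: {5,6,7,8,10,12}
'a' @ 3: {5,6,7,8,10,12}
'e' @ 4: {1,9,13}  (accept∈set)
'c' @ 5: {}  — dead — no transitions
rest 'babe' ignored (set empty)
end set {} — state 1 not in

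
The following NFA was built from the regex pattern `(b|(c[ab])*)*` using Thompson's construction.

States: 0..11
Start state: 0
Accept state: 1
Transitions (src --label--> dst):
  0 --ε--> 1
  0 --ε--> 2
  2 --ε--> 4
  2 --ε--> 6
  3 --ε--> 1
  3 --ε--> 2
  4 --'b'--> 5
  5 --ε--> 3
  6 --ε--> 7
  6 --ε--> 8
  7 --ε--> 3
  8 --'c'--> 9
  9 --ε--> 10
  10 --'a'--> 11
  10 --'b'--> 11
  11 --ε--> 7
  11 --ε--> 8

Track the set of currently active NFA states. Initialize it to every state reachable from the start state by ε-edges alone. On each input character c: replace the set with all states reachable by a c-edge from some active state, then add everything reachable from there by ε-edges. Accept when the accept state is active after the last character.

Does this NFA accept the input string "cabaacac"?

start: ε-closure({0}) = {0,1,2,3,4,6,7,8}
'c' @ 1: {9,10}
'a' @ 2: {1,2,3,4,6,7,8,11}  ✓accept
'b' @ 3: {1,2,3,4,5,6,7,8}  ✓accept
'a' @ 4: {}  — no active states
rest 'acac' ignored (set empty)
end set {} — state 1 not in

Answer: REJECT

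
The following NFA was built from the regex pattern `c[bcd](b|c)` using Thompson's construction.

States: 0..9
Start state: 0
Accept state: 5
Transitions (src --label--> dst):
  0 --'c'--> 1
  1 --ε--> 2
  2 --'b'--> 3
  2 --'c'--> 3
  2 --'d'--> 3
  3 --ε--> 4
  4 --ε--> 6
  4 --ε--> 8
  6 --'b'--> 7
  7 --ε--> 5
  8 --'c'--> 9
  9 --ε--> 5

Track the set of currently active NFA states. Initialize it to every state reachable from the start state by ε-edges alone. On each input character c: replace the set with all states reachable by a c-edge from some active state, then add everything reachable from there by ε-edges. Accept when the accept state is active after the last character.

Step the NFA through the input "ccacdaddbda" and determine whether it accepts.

Answer: REJECT

Derivation:
initial (ε-close {0}): {0}
'c' @ 1: {1,2}
'c' @ 2: {3,4,6,8}
'a' @ 3: {}  — state set empty
rest 'cdaddbda' ignored (set empty)
final: {}; accept 5 not in set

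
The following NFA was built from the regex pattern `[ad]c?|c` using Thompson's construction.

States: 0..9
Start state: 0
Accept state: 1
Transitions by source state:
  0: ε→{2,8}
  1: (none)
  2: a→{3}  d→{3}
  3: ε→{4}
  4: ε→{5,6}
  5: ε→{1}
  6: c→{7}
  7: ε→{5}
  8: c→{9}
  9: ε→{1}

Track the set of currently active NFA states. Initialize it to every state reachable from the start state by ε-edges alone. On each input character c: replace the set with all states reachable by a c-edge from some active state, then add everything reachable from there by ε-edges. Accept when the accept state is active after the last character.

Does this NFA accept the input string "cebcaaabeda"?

initial (ε-close {0}): {0,2,8}
'c' @ 1: {1,9}  ✓accept
'e' @ 2: {}  — dead — no transitions
rest 'bcaaabeda' ignored (set empty)
end set {} — state 1 not in

Answer: REJECT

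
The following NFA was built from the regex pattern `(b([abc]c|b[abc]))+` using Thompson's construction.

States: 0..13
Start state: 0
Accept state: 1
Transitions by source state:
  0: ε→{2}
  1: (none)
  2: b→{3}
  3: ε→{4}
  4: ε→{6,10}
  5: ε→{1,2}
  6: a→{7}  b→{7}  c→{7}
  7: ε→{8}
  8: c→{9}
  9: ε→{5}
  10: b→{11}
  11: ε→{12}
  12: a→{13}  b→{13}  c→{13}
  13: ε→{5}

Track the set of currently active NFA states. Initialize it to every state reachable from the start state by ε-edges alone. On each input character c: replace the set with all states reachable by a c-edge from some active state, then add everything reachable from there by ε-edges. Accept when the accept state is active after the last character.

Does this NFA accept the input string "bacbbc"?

Answer: ACCEPT

Steps:
start: ε-closure({0}) = {0,2}
'b' @ 1: {3,4,6,10}
'a' @ 2: {7,8}
'c' @ 3: {1,2,5,9}  (accept∈set)
'b' @ 4: {3,4,6,10}
'b' @ 5: {7,8,11,12}
'c' @ 6: {1,2,5,9,13}  (accept∈set)
end set {1,2,5,9,13} — state 1 in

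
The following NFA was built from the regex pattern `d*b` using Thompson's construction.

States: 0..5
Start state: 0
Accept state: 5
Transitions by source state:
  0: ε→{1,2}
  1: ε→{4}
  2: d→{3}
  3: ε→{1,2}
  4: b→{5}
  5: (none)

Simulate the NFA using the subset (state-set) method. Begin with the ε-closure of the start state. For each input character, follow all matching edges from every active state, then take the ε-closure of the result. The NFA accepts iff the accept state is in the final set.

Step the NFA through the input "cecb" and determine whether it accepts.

Answer: REJECT

Trace:
S₀ = ε-closure({0}) = {0,1,2,4}
'c' @ 1: {}  — state set empty
rest 'ecb' ignored (set empty)
final: {}; accept 5 not in set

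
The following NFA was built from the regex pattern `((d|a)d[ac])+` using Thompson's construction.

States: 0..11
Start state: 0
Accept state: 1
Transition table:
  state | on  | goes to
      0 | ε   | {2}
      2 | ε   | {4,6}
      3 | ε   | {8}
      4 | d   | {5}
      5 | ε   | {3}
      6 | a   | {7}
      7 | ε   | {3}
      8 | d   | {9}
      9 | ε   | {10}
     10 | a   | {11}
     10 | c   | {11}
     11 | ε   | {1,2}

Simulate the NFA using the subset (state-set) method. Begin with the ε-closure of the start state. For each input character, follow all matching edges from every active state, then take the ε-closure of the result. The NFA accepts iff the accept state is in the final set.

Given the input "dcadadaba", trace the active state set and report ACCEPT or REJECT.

S₀ = ε-closure({0}) = {0,2,4,6}
'd' @ 1: {3,5,8}
'c' @ 2: {}  — no active states
rest 'adadaba' ignored (set empty)
end set {} — state 1 not in

Answer: REJECT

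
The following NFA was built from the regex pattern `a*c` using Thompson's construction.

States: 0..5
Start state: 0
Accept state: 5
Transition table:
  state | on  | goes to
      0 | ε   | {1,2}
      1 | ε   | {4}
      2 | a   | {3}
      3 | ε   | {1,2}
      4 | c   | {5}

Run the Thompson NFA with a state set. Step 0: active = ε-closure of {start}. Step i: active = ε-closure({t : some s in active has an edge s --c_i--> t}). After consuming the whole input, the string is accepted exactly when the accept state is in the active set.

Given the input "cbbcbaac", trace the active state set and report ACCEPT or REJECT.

Answer: REJECT

Trace:
start: ε-closure({0}) = {0,1,2,4}
'c' @ 1: {5}  ✓accept
'b' @ 2: {}  — dead — no transitions
rest 'bcbaac' ignored (set empty)
after full input: {}  (accept=5 not in)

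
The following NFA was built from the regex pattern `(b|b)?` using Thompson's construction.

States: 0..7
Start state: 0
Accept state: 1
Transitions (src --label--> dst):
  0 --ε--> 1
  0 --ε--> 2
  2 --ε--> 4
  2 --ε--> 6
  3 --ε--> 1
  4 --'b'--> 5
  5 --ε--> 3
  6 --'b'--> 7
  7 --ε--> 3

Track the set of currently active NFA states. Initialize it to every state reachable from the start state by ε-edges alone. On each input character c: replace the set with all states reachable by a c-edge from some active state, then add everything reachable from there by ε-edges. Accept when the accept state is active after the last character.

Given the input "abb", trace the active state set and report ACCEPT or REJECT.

Answer: REJECT

Steps:
start: ε-closure({0}) = {0,1,2,4,6}
'a' @ 1: {}  — no active states
rest 'bb' ignored (set empty)
after full input: {}  (accept=1 not in)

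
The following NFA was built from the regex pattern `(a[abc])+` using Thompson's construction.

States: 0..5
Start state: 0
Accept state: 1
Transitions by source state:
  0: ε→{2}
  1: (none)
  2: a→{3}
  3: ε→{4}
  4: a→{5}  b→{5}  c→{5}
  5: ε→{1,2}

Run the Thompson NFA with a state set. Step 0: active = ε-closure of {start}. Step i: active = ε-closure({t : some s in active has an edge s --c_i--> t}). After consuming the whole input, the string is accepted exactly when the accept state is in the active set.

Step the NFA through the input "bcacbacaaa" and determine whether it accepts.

Answer: REJECT

Trace:
initial (ε-close {0}): {0,2}
'b' @ 1: {}  — state set empty
rest 'cacbacaaa' ignored (set empty)
after full input: {}  (accept=1 not in)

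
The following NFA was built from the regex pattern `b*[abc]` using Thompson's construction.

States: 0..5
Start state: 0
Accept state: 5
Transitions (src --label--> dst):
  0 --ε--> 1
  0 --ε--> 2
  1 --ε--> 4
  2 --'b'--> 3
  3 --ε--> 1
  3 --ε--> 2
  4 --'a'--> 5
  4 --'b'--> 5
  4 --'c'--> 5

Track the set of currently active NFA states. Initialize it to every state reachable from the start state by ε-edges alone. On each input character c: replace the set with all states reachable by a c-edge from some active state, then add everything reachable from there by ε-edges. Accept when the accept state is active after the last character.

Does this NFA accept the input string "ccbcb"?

Answer: REJECT

Steps:
S₀ = ε-closure({0}) = {0,1,2,4}
'c' @ 1: {5}  ✓accept
'c' @ 2: {}  — state set empty
rest 'bcb' ignored (set empty)
end set {} — state 5 not in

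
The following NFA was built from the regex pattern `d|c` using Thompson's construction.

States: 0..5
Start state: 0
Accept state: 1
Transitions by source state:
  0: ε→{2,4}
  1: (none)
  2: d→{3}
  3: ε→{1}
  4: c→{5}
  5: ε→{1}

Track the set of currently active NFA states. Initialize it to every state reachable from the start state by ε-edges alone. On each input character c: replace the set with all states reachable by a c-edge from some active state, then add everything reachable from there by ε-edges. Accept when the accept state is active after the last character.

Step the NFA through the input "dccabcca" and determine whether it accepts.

Answer: REJECT

Derivation:
initial (ε-close {0}): {0,2,4}
'd' @ 1: {1,3}  ✓accept
'c' @ 2: {}  — state set empty
rest 'cabcca' ignored (set empty)
end set {} — state 1 not in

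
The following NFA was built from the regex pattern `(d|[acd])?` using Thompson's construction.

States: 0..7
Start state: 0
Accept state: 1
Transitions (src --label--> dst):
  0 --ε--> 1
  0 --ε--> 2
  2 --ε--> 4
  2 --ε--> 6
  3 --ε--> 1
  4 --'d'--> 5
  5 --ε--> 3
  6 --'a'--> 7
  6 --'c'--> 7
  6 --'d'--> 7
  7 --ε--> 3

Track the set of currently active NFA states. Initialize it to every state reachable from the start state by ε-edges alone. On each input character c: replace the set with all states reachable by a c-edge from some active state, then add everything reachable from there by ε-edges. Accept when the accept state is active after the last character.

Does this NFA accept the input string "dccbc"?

Answer: REJECT

Steps:
start: ε-closure({0}) = {0,1,2,4,6}
'd' @ 1: {1,3,5,7}  (accept∈set)
'c' @ 2: {}  — no active states
rest 'cbc' ignored (set empty)
after full input: {}  (accept=1 not in)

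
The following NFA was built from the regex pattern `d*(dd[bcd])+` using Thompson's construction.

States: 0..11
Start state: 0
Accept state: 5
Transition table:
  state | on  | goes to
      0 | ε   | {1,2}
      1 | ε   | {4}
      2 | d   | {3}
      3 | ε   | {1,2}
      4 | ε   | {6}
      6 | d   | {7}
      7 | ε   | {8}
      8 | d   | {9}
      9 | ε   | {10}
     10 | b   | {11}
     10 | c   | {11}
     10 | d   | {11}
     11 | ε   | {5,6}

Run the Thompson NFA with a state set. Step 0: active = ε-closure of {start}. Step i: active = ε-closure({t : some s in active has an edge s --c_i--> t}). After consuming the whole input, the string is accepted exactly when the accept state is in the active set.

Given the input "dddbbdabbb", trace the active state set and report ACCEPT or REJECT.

Answer: REJECT

Trace:
initial (ε-close {0}): {0,1,2,4,6}
'd' @ 1: {1,2,3,4,6,7,8}
'd' @ 2: {1,2,3,4,6,7,8,9,10}
'd' @ 3: {1,2,3,4,5,6,7,8,9,10,11}  ✓accept
'b' @ 4: {5,6,11}  ✓accept
'b' @ 5: {}  — state set empty
rest 'dabbb' ignored (set empty)
final: {}; accept 5 not in set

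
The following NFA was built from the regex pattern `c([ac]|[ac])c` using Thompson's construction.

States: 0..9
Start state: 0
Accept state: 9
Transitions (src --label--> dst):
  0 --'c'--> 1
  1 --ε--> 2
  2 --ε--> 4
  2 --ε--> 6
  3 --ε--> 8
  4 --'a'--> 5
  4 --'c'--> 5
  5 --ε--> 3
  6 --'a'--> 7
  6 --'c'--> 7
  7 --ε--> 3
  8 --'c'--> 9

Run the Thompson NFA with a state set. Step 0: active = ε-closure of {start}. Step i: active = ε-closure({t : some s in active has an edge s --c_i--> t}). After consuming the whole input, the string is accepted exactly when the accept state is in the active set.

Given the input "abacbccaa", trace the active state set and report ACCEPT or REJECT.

Answer: REJECT

Steps:
S₀ = ε-closure({0}) = {0}
'a' @ 1: {}  — state set empty
rest 'bacbccaa' ignored (set empty)
final: {}; accept 9 not in set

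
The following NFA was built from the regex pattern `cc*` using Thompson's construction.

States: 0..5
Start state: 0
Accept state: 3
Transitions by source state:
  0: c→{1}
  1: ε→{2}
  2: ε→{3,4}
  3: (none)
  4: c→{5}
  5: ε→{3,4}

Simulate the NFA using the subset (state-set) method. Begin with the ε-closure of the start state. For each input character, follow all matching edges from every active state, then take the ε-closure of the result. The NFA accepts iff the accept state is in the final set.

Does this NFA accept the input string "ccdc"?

S₀ = ε-closure({0}) = {0}
'c' @ 1: {1,2,3,4}  ✓accept
'c' @ 2: {3,4,5}  ✓accept
'd' @ 3: {}  — dead — no transitions
rest 'c' ignored (set empty)
end set {} — state 3 not in

Answer: REJECT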